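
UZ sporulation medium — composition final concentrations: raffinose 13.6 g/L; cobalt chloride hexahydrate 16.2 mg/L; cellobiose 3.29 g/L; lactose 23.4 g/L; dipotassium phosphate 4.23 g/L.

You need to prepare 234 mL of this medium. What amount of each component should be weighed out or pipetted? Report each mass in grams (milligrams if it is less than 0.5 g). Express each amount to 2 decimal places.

Working volume: 234 mL = 0.234 L.
raffinose: 13.6 g/L × 0.234 L = 3.18 g
cobalt chloride hexahydrate: 16.2 mg/L × 0.234 L = 3.79 mg
cellobiose: 3.29 g/L × 0.234 L = 0.77 g
lactose: 23.4 g/L × 0.234 L = 5.48 g
dipotassium phosphate: 4.23 g/L × 0.234 L = 0.99 g

raffinose 3.18 g; cobalt chloride hexahydrate 3.79 mg; cellobiose 0.77 g; lactose 5.48 g; dipotassium phosphate 0.99 g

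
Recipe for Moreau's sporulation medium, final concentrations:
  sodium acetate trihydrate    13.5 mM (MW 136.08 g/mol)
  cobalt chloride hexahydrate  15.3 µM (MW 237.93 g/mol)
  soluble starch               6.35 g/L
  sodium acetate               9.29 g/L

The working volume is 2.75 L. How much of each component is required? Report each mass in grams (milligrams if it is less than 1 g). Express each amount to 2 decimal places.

sodium acetate trihydrate 5.05 g; cobalt chloride hexahydrate 10.01 mg; soluble starch 17.46 g; sodium acetate 25.55 g

Working volume: 2.75 L.
sodium acetate trihydrate: 13.5 mmol/L × 136.08 g/mol × 2.75 L ÷ 1000 = 5.05 g
cobalt chloride hexahydrate: 15.3 µmol/L × 237.93 g/mol × 2.75 L ÷ 1000 = 10.01 mg
soluble starch: 6.35 g/L × 2.75 L = 17.46 g
sodium acetate: 9.29 g/L × 2.75 L = 25.55 g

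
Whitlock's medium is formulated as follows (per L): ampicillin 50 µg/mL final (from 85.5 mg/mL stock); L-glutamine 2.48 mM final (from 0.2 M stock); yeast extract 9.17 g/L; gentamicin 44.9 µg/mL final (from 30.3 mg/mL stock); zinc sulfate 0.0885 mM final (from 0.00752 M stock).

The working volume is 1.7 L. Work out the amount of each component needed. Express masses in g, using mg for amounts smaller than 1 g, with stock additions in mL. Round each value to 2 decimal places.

ampicillin 0.99 mL; L-glutamine 21.08 mL; yeast extract 15.59 g; gentamicin 2.52 mL; zinc sulfate 20.01 mL

Scale factor relative to 1 L: 1.7.
ampicillin: V = C2·V2/C1 = 50 µg/mL × 1700 mL ÷ 85500 µg/mL = 0.99 mL
L-glutamine: C1V1 = C2V2 → 2.48 mM × 1700 mL ÷ 200 mM = 21.08 mL
yeast extract: 9.17 g/L × 1.7 L = 15.59 g
gentamicin: V = C2·V2/C1 = 44.9 µg/mL × 1700 mL ÷ 30300 µg/mL = 2.52 mL
zinc sulfate: dilute stock: 0.0885 mM × 1700 mL ÷ 7.52 mM = 20.01 mL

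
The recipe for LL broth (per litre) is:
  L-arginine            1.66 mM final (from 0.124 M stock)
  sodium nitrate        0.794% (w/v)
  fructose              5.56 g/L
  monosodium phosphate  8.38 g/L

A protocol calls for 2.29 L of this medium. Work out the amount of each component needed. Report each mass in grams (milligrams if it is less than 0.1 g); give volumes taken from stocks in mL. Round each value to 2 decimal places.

L-arginine 30.66 mL; sodium nitrate 18.18 g; fructose 12.73 g; monosodium phosphate 19.19 g

Scale factor relative to 1 L: 2.29.
L-arginine: V = C2·V2/C1 = 1.66 mM × 2290 mL ÷ 124 mM = 30.66 mL
sodium nitrate: 0.794% w/v = 7.94 g/L → 7.94 × 2.29 L = 18.18 g
fructose: 5.56 g/L × 2.29 L = 12.73 g
monosodium phosphate: 8.38 g/L × 2.29 L = 19.19 g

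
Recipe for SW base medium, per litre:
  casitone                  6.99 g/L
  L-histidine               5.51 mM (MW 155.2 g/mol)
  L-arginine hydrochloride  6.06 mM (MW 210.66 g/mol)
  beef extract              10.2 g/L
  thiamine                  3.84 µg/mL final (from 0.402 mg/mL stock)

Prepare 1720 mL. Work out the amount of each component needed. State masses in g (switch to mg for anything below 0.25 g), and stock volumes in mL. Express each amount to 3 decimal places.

casitone 12.023 g; L-histidine 1.471 g; L-arginine hydrochloride 2.196 g; beef extract 17.544 g; thiamine 16.430 mL

Working volume: 1720 mL = 1.72 L.
casitone: 6.99 g/L × 1.72 L = 12.023 g
L-histidine: 5.51 mmol/L × 155.2 g/mol × 1.72 L ÷ 1000 = 1.471 g
L-arginine hydrochloride: 6.06 mmol/L × 210.66 g/mol × 1.72 L ÷ 1000 = 2.196 g
beef extract: 10.2 g/L × 1.72 L = 17.544 g
thiamine: V = C2·V2/C1 = 3.84 µg/mL × 1720 mL ÷ 402 µg/mL = 16.430 mL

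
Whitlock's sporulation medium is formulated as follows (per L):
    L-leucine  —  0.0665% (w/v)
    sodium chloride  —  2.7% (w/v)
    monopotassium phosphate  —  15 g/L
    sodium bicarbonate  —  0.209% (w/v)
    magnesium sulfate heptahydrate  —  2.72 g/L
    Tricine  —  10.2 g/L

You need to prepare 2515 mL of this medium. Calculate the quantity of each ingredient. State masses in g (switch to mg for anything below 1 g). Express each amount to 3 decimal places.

L-leucine 1.672 g; sodium chloride 67.905 g; monopotassium phosphate 37.725 g; sodium bicarbonate 5.256 g; magnesium sulfate heptahydrate 6.841 g; Tricine 25.653 g

Scale factor relative to 1 L: 2.515.
L-leucine: 0.0665 g per 100 mL × 2515 mL ÷ 100 = 1.672 g
sodium chloride: 2.7% w/v = 27 g/L → 27 × 2.515 L = 67.905 g
monopotassium phosphate: 15 g/L × 2.515 L = 37.725 g
sodium bicarbonate: 0.209% w/v = 2.09 g/L → 2.09 × 2.515 L = 5.256 g
magnesium sulfate heptahydrate: 2.72 g/L × 2.515 L = 6.841 g
Tricine: 10.2 g/L × 2.515 L = 25.653 g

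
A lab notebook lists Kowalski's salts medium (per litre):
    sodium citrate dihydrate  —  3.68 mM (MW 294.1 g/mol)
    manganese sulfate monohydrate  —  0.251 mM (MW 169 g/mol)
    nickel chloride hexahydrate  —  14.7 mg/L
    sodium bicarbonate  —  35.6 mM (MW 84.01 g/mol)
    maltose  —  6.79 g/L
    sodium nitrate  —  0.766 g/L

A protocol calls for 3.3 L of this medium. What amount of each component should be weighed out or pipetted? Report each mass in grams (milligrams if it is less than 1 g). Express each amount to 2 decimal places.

sodium citrate dihydrate 3.57 g; manganese sulfate monohydrate 139.98 mg; nickel chloride hexahydrate 48.51 mg; sodium bicarbonate 9.87 g; maltose 22.41 g; sodium nitrate 2.53 g

Working volume: 3.3 L.
sodium citrate dihydrate: 3.68 mmol/L × 294.1 g/mol × 3.3 L ÷ 1000 = 3.57 g
manganese sulfate monohydrate: 0.251 mmol/L × 169 mg/mmol × 3.3 L = 139.98 mg
nickel chloride hexahydrate: 14.7 mg/L × 3.3 L = 48.51 mg
sodium bicarbonate: 35.6 mmol/L × 84.01 g/mol × 3.3 L ÷ 1000 = 9.87 g
maltose: 6.79 g/L × 3.3 L = 22.41 g
sodium nitrate: 0.766 g/L × 3.3 L = 2.53 g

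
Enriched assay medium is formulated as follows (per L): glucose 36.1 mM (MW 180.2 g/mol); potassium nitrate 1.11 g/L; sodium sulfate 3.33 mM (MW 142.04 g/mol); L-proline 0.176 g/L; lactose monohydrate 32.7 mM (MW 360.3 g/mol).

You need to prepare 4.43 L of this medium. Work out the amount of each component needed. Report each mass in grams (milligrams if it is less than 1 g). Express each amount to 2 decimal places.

glucose 28.82 g; potassium nitrate 4.92 g; sodium sulfate 2.10 g; L-proline 779.68 mg; lactose monohydrate 52.19 g

Working volume: 4.43 L.
glucose: 36.1 mmol/L × 180.2 g/mol × 4.43 L ÷ 1000 = 28.82 g
potassium nitrate: 1.11 g/L × 4.43 L = 4.92 g
sodium sulfate: 3.33 mmol/L × 142.04 g/mol × 4.43 L ÷ 1000 = 2.10 g
L-proline: 0.176 g/L × 4.43 L = 0.77968 g = 779.68 mg
lactose monohydrate: 32.7 mmol/L × 360.3 g/mol × 4.43 L ÷ 1000 = 52.19 g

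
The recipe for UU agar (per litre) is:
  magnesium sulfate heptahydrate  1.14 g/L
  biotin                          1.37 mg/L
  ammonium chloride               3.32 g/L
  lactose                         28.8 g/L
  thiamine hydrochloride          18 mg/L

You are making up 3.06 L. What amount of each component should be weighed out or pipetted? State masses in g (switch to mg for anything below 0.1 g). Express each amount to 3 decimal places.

Scale factor relative to 1 L: 3.06.
magnesium sulfate heptahydrate: 1.14 g/L × 3.06 L = 3.488 g
biotin: 1.37 mg/L × 3.06 L = 4.192 mg
ammonium chloride: 3.32 g/L × 3.06 L = 10.159 g
lactose: 28.8 g/L × 3.06 L = 88.128 g
thiamine hydrochloride: 18 mg/L × 3.06 L = 55.080 mg

magnesium sulfate heptahydrate 3.488 g; biotin 4.192 mg; ammonium chloride 10.159 g; lactose 88.128 g; thiamine hydrochloride 55.080 mg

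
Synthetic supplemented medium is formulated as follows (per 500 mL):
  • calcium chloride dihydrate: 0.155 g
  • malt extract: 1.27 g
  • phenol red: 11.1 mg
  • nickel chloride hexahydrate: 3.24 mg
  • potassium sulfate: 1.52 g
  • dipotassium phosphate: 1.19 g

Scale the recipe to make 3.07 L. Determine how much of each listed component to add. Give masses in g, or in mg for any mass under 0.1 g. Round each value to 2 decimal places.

Scale factor = 3070 mL / 500 mL = 6.14.
calcium chloride dihydrate: 0.155 g × (3070 mL / 500 mL) = 0.95 g
malt extract: 1.27 g × (3070 mL / 500 mL) = 7.80 g
phenol red: 11.1 mg × (3070 mL / 500 mL) = 68.15 mg
nickel chloride hexahydrate: 3.24 mg × (3070 mL / 500 mL) = 19.89 mg
potassium sulfate: 1.52 g × (3070 mL / 500 mL) = 9.33 g
dipotassium phosphate: 1.19 g × (3070 mL / 500 mL) = 7.31 g

calcium chloride dihydrate 0.95 g; malt extract 7.80 g; phenol red 68.15 mg; nickel chloride hexahydrate 19.89 mg; potassium sulfate 9.33 g; dipotassium phosphate 7.31 g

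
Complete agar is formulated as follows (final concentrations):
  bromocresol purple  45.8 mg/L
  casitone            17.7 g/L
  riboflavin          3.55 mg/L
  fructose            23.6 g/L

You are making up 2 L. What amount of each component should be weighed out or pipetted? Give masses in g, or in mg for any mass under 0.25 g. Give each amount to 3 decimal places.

bromocresol purple 91.600 mg; casitone 35.400 g; riboflavin 7.100 mg; fructose 47.200 g

Working volume: 2 L.
bromocresol purple: 45.8 mg/L × 2 L = 91.600 mg
casitone: 17.7 g/L × 2 L = 35.400 g
riboflavin: 3.55 mg/L × 2 L = 7.100 mg
fructose: 23.6 g/L × 2 L = 47.200 g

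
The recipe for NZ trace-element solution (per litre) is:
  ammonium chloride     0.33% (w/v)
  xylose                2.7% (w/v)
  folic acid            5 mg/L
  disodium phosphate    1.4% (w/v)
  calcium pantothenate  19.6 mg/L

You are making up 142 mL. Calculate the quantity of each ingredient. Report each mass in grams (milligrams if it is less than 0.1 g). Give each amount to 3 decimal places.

ammonium chloride 0.469 g; xylose 3.834 g; folic acid 0.710 mg; disodium phosphate 1.988 g; calcium pantothenate 2.783 mg

Working volume: 142 mL = 0.142 L.
ammonium chloride: 0.33 g per 100 mL × 142 mL ÷ 100 = 0.469 g
xylose: 2.7% w/v = 27 g/L → 27 × 0.142 L = 3.834 g
folic acid: 5 mg/L × 0.142 L = 0.710 mg
disodium phosphate: 1.4 g per 100 mL × 142 mL ÷ 100 = 1.988 g
calcium pantothenate: 19.6 mg/L × 0.142 L = 2.783 mg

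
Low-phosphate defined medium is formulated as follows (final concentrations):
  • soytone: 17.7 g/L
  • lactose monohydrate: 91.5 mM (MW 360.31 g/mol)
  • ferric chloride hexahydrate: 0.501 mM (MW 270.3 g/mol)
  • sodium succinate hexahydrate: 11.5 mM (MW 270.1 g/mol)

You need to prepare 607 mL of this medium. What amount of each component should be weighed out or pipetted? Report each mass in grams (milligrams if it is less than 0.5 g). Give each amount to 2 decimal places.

Scale factor relative to 1 L: 0.607.
soytone: 17.7 g/L × 0.607 L = 10.74 g
lactose monohydrate: 91.5 mmol/L × 360.31 g/mol × 0.607 L ÷ 1000 = 20.01 g
ferric chloride hexahydrate: 0.501 mmol/L × 270.3 mg/mmol × 0.607 L = 82.20 mg
sodium succinate hexahydrate: 11.5 mmol/L × 270.1 g/mol × 0.607 L ÷ 1000 = 1.89 g

soytone 10.74 g; lactose monohydrate 20.01 g; ferric chloride hexahydrate 82.20 mg; sodium succinate hexahydrate 1.89 g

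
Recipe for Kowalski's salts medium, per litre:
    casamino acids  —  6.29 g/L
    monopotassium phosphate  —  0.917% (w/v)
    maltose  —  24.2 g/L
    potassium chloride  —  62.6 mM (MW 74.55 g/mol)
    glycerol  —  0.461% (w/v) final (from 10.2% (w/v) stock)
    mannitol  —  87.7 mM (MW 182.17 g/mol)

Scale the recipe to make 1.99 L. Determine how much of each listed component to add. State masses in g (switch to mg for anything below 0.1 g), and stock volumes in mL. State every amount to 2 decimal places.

casamino acids 12.52 g; monopotassium phosphate 18.25 g; maltose 48.16 g; potassium chloride 9.29 g; glycerol 89.94 mL; mannitol 31.79 g

Working volume: 1.99 L.
casamino acids: 6.29 g/L × 1.99 L = 12.52 g
monopotassium phosphate: 0.917 g per 100 mL × 1990 mL ÷ 100 = 18.25 g
maltose: 24.2 g/L × 1.99 L = 48.16 g
potassium chloride: 62.6 mmol/L × 74.55 g/mol × 1.99 L ÷ 1000 = 9.29 g
glycerol: V = C2·V2/C1 = 0.461% ÷ 10.2% × 1990 mL = 89.94 mL
mannitol: 87.7 mmol/L × 182.17 g/mol × 1.99 L ÷ 1000 = 31.79 g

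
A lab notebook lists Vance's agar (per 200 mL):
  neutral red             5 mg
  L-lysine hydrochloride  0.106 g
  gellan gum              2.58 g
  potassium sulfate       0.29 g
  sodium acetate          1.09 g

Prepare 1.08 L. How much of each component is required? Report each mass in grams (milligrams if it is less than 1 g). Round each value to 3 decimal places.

Ratio of target to recipe volume: 1080 / 200 = 5.4.
neutral red: 5 mg × (1080 mL / 200 mL) = 27.000 mg
L-lysine hydrochloride: 0.106 g × (1080 mL / 200 mL) = 0.5724 g = 572.400 mg
gellan gum: 2.58 g × (1080 mL / 200 mL) = 13.932 g
potassium sulfate: 0.29 g × (1080 mL / 200 mL) = 1.566 g
sodium acetate: 1.09 g × (1080 mL / 200 mL) = 5.886 g

neutral red 27.000 mg; L-lysine hydrochloride 572.400 mg; gellan gum 13.932 g; potassium sulfate 1.566 g; sodium acetate 5.886 g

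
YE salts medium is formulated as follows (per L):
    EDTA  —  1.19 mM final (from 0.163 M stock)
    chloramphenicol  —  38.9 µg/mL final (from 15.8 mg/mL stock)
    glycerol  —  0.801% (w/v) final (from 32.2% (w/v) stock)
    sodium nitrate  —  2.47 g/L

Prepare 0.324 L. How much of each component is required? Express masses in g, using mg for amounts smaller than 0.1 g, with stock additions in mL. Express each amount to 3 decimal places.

Scale factor relative to 1 L: 0.324.
EDTA: dilute stock: 1.19 mM × 324 mL ÷ 163 mM = 2.365 mL
chloramphenicol: dilute stock: 38.9 µg/mL × 324 mL ÷ 15800 µg/mL = 0.798 mL
glycerol: V = C2·V2/C1 = 0.801% ÷ 32.2% × 324 mL = 8.060 mL
sodium nitrate: 2.47 g/L × 0.324 L = 0.800 g

EDTA 2.365 mL; chloramphenicol 0.798 mL; glycerol 8.060 mL; sodium nitrate 0.800 g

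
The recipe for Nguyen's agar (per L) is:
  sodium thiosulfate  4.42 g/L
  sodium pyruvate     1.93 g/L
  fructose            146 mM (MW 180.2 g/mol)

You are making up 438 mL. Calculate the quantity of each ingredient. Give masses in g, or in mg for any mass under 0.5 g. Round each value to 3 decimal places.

Target volume = 438 mL = 0.438 L.
sodium thiosulfate: 4.42 g/L × 0.438 L = 1.936 g
sodium pyruvate: 1.93 g/L × 0.438 L = 0.845 g
fructose: 146 mmol/L × 180.2 g/mol × 0.438 L ÷ 1000 = 11.523 g

sodium thiosulfate 1.936 g; sodium pyruvate 0.845 g; fructose 11.523 g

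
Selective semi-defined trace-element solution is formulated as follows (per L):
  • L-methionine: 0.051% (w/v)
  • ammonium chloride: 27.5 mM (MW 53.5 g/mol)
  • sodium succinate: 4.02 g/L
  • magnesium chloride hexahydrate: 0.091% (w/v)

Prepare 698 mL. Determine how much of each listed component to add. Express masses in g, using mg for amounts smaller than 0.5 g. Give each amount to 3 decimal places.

Target volume = 698 mL = 0.698 L.
L-methionine: 0.051% w/v = 0.51 g/L → 0.51 × 0.698 L = 0.35598 g = 355.980 mg
ammonium chloride: 27.5 mmol/L × 53.5 g/mol × 0.698 L ÷ 1000 = 1.027 g
sodium succinate: 4.02 g/L × 0.698 L = 2.806 g
magnesium chloride hexahydrate: 0.091 g per 100 mL × 698 mL ÷ 100 = 0.635 g

L-methionine 355.980 mg; ammonium chloride 1.027 g; sodium succinate 2.806 g; magnesium chloride hexahydrate 0.635 g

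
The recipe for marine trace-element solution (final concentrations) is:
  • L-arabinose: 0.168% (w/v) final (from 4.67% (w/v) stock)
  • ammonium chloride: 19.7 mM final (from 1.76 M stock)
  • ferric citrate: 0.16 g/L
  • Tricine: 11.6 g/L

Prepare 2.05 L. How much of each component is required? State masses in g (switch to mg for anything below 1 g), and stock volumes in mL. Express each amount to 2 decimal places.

Working volume: 2.05 L.
L-arabinose: C1V1 = C2V2 → 0.168% ÷ 4.67% × 2050 mL = 73.75 mL
ammonium chloride: dilute stock: 19.7 mM × 2050 mL ÷ 1760 mM = 22.95 mL
ferric citrate: 0.16 g/L × 2.05 L = 0.328 g = 328.00 mg
Tricine: 11.6 g/L × 2.05 L = 23.78 g

L-arabinose 73.75 mL; ammonium chloride 22.95 mL; ferric citrate 328.00 mg; Tricine 23.78 g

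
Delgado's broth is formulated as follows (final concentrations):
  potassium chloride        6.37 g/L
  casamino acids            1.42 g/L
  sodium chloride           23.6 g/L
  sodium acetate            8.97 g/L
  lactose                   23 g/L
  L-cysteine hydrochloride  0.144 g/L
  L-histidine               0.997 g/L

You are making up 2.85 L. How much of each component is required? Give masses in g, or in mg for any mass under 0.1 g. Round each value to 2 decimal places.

Scale factor relative to 1 L: 2.85.
potassium chloride: 6.37 g/L × 2.85 L = 18.15 g
casamino acids: 1.42 g/L × 2.85 L = 4.05 g
sodium chloride: 23.6 g/L × 2.85 L = 67.26 g
sodium acetate: 8.97 g/L × 2.85 L = 25.56 g
lactose: 23 g/L × 2.85 L = 65.55 g
L-cysteine hydrochloride: 0.144 g/L × 2.85 L = 0.41 g
L-histidine: 0.997 g/L × 2.85 L = 2.84 g

potassium chloride 18.15 g; casamino acids 4.05 g; sodium chloride 67.26 g; sodium acetate 25.56 g; lactose 65.55 g; L-cysteine hydrochloride 0.41 g; L-histidine 2.84 g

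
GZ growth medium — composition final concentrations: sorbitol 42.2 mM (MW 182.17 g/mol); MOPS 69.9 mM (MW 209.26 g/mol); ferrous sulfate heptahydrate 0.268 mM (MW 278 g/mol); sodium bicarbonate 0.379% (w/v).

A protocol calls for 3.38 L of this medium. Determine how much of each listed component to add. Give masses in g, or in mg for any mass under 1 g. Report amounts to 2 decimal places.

Scale factor relative to 1 L: 3.38.
sorbitol: 42.2 mmol/L × 182.17 g/mol × 3.38 L ÷ 1000 = 25.98 g
MOPS: 69.9 mmol/L × 209.26 g/mol × 3.38 L ÷ 1000 = 49.44 g
ferrous sulfate heptahydrate: 0.268 mmol/L × 278 mg/mmol × 3.38 L = 251.82 mg
sodium bicarbonate: 0.379 g per 100 mL × 3380 mL ÷ 100 = 12.81 g

sorbitol 25.98 g; MOPS 49.44 g; ferrous sulfate heptahydrate 251.82 mg; sodium bicarbonate 12.81 g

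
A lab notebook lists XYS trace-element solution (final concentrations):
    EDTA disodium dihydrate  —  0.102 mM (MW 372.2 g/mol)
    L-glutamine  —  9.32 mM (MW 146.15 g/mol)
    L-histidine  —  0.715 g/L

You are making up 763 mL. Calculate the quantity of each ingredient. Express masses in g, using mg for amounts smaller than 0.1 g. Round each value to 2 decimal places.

EDTA disodium dihydrate 28.97 mg; L-glutamine 1.04 g; L-histidine 0.55 g

Target volume = 763 mL = 0.763 L.
EDTA disodium dihydrate: 0.102 mmol/L × 372.2 mg/mmol × 0.763 L = 28.97 mg
L-glutamine: 9.32 mmol/L × 146.15 g/mol × 0.763 L ÷ 1000 = 1.04 g
L-histidine: 0.715 g/L × 0.763 L = 0.55 g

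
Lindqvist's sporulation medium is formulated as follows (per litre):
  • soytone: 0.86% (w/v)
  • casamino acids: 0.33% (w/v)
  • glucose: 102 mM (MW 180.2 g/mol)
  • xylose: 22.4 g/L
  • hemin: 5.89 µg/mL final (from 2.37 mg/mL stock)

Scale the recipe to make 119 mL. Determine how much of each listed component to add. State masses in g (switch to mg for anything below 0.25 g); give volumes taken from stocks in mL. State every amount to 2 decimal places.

soytone 1.02 g; casamino acids 0.39 g; glucose 2.19 g; xylose 2.67 g; hemin 0.30 mL

Working volume: 119 mL = 0.119 L.
soytone: 0.86% w/v = 8.6 g/L → 8.6 × 0.119 L = 1.02 g
casamino acids: 0.33 g per 100 mL × 119 mL ÷ 100 = 0.39 g
glucose: 102 mmol/L × 180.2 g/mol × 0.119 L ÷ 1000 = 2.19 g
xylose: 22.4 g/L × 0.119 L = 2.67 g
hemin: dilute stock: 5.89 µg/mL × 119 mL ÷ 2370 µg/mL = 0.30 mL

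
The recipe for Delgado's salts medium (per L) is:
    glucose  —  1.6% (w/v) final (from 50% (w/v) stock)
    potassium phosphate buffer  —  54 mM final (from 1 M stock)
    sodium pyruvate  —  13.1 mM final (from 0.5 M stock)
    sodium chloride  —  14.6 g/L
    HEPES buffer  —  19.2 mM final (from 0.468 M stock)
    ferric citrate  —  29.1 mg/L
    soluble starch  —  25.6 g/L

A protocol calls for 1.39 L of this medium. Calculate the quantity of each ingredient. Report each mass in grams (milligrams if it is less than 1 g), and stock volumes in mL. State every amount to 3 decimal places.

glucose 44.480 mL; potassium phosphate buffer 75.060 mL; sodium pyruvate 36.418 mL; sodium chloride 20.294 g; HEPES buffer 57.026 mL; ferric citrate 40.449 mg; soluble starch 35.584 g

Working volume: 1.39 L.
glucose: V = C2·V2/C1 = 1.6% ÷ 50% × 1390 mL = 44.480 mL
potassium phosphate buffer: dilute stock: 54 mM × 1390 mL ÷ 1000 mM = 75.060 mL
sodium pyruvate: dilute stock: 13.1 mM × 1390 mL ÷ 500 mM = 36.418 mL
sodium chloride: 14.6 g/L × 1.39 L = 20.294 g
HEPES buffer: dilute stock: 19.2 mM × 1390 mL ÷ 468 mM = 57.026 mL
ferric citrate: 29.1 mg/L × 1.39 L = 40.449 mg
soluble starch: 25.6 g/L × 1.39 L = 35.584 g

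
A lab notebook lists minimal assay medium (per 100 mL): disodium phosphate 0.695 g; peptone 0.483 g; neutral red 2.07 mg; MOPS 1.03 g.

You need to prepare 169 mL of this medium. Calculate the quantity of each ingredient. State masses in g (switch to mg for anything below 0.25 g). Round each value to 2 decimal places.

disodium phosphate 1.17 g; peptone 0.82 g; neutral red 3.50 mg; MOPS 1.74 g

Ratio of target to recipe volume: 169 / 100 = 1.69.
disodium phosphate: 0.695 g × (169 mL / 100 mL) = 1.17 g
peptone: 0.483 g × (169 mL / 100 mL) = 0.82 g
neutral red: 2.07 mg × (169 mL / 100 mL) = 3.50 mg
MOPS: 1.03 g × (169 mL / 100 mL) = 1.74 g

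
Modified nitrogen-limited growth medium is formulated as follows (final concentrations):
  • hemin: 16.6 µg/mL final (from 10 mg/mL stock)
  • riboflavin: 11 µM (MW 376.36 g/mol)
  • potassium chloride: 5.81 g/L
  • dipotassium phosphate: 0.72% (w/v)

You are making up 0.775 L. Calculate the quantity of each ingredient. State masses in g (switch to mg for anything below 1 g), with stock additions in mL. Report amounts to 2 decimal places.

hemin 1.29 mL; riboflavin 3.21 mg; potassium chloride 4.50 g; dipotassium phosphate 5.58 g

Working volume: 0.775 L.
hemin: C1V1 = C2V2 → 16.6 µg/mL × 775 mL ÷ 10000 µg/mL = 1.29 mL
riboflavin: 11 µmol/L × 376.36 g/mol × 0.775 L ÷ 1000 = 3.21 mg
potassium chloride: 5.81 g/L × 0.775 L = 4.50 g
dipotassium phosphate: 0.72% w/v = 7.2 g/L → 7.2 × 0.775 L = 5.58 g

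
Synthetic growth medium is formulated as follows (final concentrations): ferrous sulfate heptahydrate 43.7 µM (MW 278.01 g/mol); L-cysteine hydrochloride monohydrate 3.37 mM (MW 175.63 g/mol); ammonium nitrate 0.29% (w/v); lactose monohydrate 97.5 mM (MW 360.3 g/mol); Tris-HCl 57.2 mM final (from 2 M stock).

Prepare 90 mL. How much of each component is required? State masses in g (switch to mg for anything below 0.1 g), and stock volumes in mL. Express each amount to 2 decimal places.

ferrous sulfate heptahydrate 1.09 mg; L-cysteine hydrochloride monohydrate 53.27 mg; ammonium nitrate 0.26 g; lactose monohydrate 3.16 g; Tris-HCl 2.57 mL

Target volume = 90 mL = 0.09 L.
ferrous sulfate heptahydrate: 43.7 µmol/L × 278.01 g/mol × 0.09 L ÷ 1000 = 1.09 mg
L-cysteine hydrochloride monohydrate: 3.37 mmol/L × 175.63 mg/mmol × 0.09 L = 53.27 mg
ammonium nitrate: 0.29 g per 100 mL × 90 mL ÷ 100 = 0.26 g
lactose monohydrate: 97.5 mmol/L × 360.3 g/mol × 0.09 L ÷ 1000 = 3.16 g
Tris-HCl: C1V1 = C2V2 → 57.2 mM × 90 mL ÷ 2000 mM = 2.57 mL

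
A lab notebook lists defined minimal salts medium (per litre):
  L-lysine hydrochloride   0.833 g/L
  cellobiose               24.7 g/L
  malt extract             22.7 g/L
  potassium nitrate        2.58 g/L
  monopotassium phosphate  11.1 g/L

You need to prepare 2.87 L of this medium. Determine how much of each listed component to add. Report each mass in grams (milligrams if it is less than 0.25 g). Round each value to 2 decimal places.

Scale factor relative to 1 L: 2.87.
L-lysine hydrochloride: 0.833 g/L × 2.87 L = 2.39 g
cellobiose: 24.7 g/L × 2.87 L = 70.89 g
malt extract: 22.7 g/L × 2.87 L = 65.15 g
potassium nitrate: 2.58 g/L × 2.87 L = 7.40 g
monopotassium phosphate: 11.1 g/L × 2.87 L = 31.86 g

L-lysine hydrochloride 2.39 g; cellobiose 70.89 g; malt extract 65.15 g; potassium nitrate 7.40 g; monopotassium phosphate 31.86 g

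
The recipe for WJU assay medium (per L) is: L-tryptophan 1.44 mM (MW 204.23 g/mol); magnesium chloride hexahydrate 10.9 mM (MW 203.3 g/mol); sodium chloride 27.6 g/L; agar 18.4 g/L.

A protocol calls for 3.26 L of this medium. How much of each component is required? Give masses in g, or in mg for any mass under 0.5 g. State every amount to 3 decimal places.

L-tryptophan 0.959 g; magnesium chloride hexahydrate 7.224 g; sodium chloride 89.976 g; agar 59.984 g

Working volume: 3.26 L.
L-tryptophan: 1.44 mmol/L × 204.23 g/mol × 3.26 L ÷ 1000 = 0.959 g
magnesium chloride hexahydrate: 10.9 mmol/L × 203.3 g/mol × 3.26 L ÷ 1000 = 7.224 g
sodium chloride: 27.6 g/L × 3.26 L = 89.976 g
agar: 18.4 g/L × 3.26 L = 59.984 g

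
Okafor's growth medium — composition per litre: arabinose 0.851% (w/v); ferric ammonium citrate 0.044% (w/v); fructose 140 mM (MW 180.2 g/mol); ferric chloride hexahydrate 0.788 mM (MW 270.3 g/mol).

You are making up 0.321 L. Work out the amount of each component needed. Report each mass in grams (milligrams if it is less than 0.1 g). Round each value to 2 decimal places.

arabinose 2.73 g; ferric ammonium citrate 0.14 g; fructose 8.10 g; ferric chloride hexahydrate 68.37 mg

Working volume: 0.321 L.
arabinose: 0.851 g per 100 mL × 321 mL ÷ 100 = 2.73 g
ferric ammonium citrate: 0.044% w/v = 0.44 g/L → 0.44 × 0.321 L = 0.14 g
fructose: 140 mmol/L × 180.2 g/mol × 0.321 L ÷ 1000 = 8.10 g
ferric chloride hexahydrate: 0.788 mmol/L × 270.3 mg/mmol × 0.321 L = 68.37 mg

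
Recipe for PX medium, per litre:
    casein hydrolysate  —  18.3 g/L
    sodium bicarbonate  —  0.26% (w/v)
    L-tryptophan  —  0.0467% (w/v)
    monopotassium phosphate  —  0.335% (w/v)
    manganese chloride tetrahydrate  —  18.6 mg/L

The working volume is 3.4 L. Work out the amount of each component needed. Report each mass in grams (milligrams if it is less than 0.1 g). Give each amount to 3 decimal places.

Scale factor relative to 1 L: 3.4.
casein hydrolysate: 18.3 g/L × 3.4 L = 62.220 g
sodium bicarbonate: 0.26% w/v = 2.6 g/L → 2.6 × 3.4 L = 8.840 g
L-tryptophan: 0.0467 g per 100 mL × 3400 mL ÷ 100 = 1.588 g
monopotassium phosphate: 0.335% w/v = 3.35 g/L → 3.35 × 3.4 L = 11.390 g
manganese chloride tetrahydrate: 18.6 mg/L × 3.4 L = 63.240 mg

casein hydrolysate 62.220 g; sodium bicarbonate 8.840 g; L-tryptophan 1.588 g; monopotassium phosphate 11.390 g; manganese chloride tetrahydrate 63.240 mg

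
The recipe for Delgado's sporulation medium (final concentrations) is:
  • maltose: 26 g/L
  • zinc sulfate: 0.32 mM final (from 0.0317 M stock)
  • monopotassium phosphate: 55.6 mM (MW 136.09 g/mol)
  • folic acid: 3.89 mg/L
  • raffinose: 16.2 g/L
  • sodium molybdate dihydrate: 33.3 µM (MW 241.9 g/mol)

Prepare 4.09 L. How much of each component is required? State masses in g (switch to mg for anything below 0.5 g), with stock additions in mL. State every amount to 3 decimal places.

Scale factor relative to 1 L: 4.09.
maltose: 26 g/L × 4.09 L = 106.340 g
zinc sulfate: C1V1 = C2V2 → 0.32 mM × 4090 mL ÷ 31.7 mM = 41.287 mL
monopotassium phosphate: 55.6 mmol/L × 136.09 g/mol × 4.09 L ÷ 1000 = 30.947 g
folic acid: 3.89 mg/L × 4.09 L = 15.910 mg
raffinose: 16.2 g/L × 4.09 L = 66.258 g
sodium molybdate dihydrate: 33.3 µmol/L × 241.9 g/mol × 4.09 L ÷ 1000 = 32.946 mg

maltose 106.340 g; zinc sulfate 41.287 mL; monopotassium phosphate 30.947 g; folic acid 15.910 mg; raffinose 66.258 g; sodium molybdate dihydrate 32.946 mg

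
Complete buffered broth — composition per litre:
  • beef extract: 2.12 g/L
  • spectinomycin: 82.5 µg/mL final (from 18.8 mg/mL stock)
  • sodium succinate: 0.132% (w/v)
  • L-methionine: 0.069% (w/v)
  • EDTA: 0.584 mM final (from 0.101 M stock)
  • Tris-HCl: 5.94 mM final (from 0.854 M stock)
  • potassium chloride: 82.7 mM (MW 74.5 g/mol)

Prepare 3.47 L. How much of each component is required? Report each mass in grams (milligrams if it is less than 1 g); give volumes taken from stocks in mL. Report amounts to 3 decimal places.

beef extract 7.356 g; spectinomycin 15.227 mL; sodium succinate 4.580 g; L-methionine 2.394 g; EDTA 20.064 mL; Tris-HCl 24.136 mL; potassium chloride 21.379 g

Working volume: 3.47 L.
beef extract: 2.12 g/L × 3.47 L = 7.356 g
spectinomycin: C1V1 = C2V2 → 82.5 µg/mL × 3470 mL ÷ 18800 µg/mL = 15.227 mL
sodium succinate: 0.132 g per 100 mL × 3470 mL ÷ 100 = 4.580 g
L-methionine: 0.069% w/v = 0.69 g/L → 0.69 × 3.47 L = 2.394 g
EDTA: C1V1 = C2V2 → 0.584 mM × 3470 mL ÷ 101 mM = 20.064 mL
Tris-HCl: dilute stock: 5.94 mM × 3470 mL ÷ 854 mM = 24.136 mL
potassium chloride: 82.7 mmol/L × 74.5 g/mol × 3.47 L ÷ 1000 = 21.379 g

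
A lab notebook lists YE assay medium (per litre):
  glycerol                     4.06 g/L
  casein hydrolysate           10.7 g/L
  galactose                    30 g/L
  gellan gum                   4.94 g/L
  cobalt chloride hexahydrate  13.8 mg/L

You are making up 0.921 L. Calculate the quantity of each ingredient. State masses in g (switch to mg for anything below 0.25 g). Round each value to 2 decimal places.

glycerol 3.74 g; casein hydrolysate 9.85 g; galactose 27.63 g; gellan gum 4.55 g; cobalt chloride hexahydrate 12.71 mg

Scale factor relative to 1 L: 0.921.
glycerol: 4.06 g/L × 0.921 L = 3.74 g
casein hydrolysate: 10.7 g/L × 0.921 L = 9.85 g
galactose: 30 g/L × 0.921 L = 27.63 g
gellan gum: 4.94 g/L × 0.921 L = 4.55 g
cobalt chloride hexahydrate: 13.8 mg/L × 0.921 L = 12.71 mg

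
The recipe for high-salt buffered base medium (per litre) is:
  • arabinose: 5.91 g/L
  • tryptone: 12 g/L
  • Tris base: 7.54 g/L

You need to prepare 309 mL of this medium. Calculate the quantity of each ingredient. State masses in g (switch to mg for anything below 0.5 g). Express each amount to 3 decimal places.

Working volume: 309 mL = 0.309 L.
arabinose: 5.91 g/L × 0.309 L = 1.826 g
tryptone: 12 g/L × 0.309 L = 3.708 g
Tris base: 7.54 g/L × 0.309 L = 2.330 g

arabinose 1.826 g; tryptone 3.708 g; Tris base 2.330 g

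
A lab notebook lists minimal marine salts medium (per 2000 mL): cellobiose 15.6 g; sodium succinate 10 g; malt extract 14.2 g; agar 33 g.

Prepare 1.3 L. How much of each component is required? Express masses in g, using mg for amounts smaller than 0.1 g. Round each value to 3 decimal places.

Ratio of target to recipe volume: 1300 / 2000 = 0.65.
cellobiose: 15.6 g × (1300 mL / 2000 mL) = 10.140 g
sodium succinate: 10 g × (1300 mL / 2000 mL) = 6.500 g
malt extract: 14.2 g × (1300 mL / 2000 mL) = 9.230 g
agar: 33 g × (1300 mL / 2000 mL) = 21.450 g

cellobiose 10.140 g; sodium succinate 6.500 g; malt extract 9.230 g; agar 21.450 g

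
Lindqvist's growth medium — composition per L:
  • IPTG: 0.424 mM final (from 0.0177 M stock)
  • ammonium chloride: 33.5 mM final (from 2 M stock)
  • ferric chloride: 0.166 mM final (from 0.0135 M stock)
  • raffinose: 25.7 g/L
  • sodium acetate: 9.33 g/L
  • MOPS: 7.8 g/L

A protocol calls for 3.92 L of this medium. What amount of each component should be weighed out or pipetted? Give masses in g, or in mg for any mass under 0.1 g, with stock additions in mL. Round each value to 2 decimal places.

IPTG 93.90 mL; ammonium chloride 65.66 mL; ferric chloride 48.20 mL; raffinose 100.74 g; sodium acetate 36.57 g; MOPS 30.58 g

Scale factor relative to 1 L: 3.92.
IPTG: C1V1 = C2V2 → 0.424 mM × 3920 mL ÷ 17.7 mM = 93.90 mL
ammonium chloride: C1V1 = C2V2 → 33.5 mM × 3920 mL ÷ 2000 mM = 65.66 mL
ferric chloride: V = C2·V2/C1 = 0.166 mM × 3920 mL ÷ 13.5 mM = 48.20 mL
raffinose: 25.7 g/L × 3.92 L = 100.74 g
sodium acetate: 9.33 g/L × 3.92 L = 36.57 g
MOPS: 7.8 g/L × 3.92 L = 30.58 g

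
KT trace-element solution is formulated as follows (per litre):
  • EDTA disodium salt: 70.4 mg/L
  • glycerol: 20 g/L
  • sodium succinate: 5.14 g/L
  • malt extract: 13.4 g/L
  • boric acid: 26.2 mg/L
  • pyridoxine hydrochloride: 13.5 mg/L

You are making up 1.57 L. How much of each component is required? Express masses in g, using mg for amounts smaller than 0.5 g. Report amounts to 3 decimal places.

EDTA disodium salt 110.528 mg; glycerol 31.400 g; sodium succinate 8.070 g; malt extract 21.038 g; boric acid 41.134 mg; pyridoxine hydrochloride 21.195 mg

Scale factor relative to 1 L: 1.57.
EDTA disodium salt: 70.4 mg/L × 1.57 L = 110.528 mg
glycerol: 20 g/L × 1.57 L = 31.400 g
sodium succinate: 5.14 g/L × 1.57 L = 8.070 g
malt extract: 13.4 g/L × 1.57 L = 21.038 g
boric acid: 26.2 mg/L × 1.57 L = 41.134 mg
pyridoxine hydrochloride: 13.5 mg/L × 1.57 L = 21.195 mg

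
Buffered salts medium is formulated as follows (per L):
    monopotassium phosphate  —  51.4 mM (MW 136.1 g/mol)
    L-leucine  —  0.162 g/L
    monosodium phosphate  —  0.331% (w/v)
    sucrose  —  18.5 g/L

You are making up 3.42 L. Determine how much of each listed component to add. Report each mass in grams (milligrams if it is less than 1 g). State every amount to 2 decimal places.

Scale factor relative to 1 L: 3.42.
monopotassium phosphate: 51.4 mmol/L × 136.1 g/mol × 3.42 L ÷ 1000 = 23.92 g
L-leucine: 0.162 g/L × 3.42 L = 0.55404 g = 554.04 mg
monosodium phosphate: 0.331 g per 100 mL × 3420 mL ÷ 100 = 11.32 g
sucrose: 18.5 g/L × 3.42 L = 63.27 g

monopotassium phosphate 23.92 g; L-leucine 554.04 mg; monosodium phosphate 11.32 g; sucrose 63.27 g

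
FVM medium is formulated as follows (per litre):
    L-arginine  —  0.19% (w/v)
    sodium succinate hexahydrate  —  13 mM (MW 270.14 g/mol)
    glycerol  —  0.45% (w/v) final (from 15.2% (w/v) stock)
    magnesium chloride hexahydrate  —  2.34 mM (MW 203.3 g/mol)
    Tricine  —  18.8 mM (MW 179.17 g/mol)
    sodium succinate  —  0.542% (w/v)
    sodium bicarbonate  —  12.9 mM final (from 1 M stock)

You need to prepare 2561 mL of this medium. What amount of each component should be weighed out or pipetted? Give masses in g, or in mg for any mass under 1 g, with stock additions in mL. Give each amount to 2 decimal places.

Working volume: 2561 mL = 2.561 L.
L-arginine: 0.19 g per 100 mL × 2561 mL ÷ 100 = 4.87 g
sodium succinate hexahydrate: 13 mmol/L × 270.14 g/mol × 2.561 L ÷ 1000 = 8.99 g
glycerol: dilute stock: 0.45% ÷ 15.2% × 2561 mL = 75.82 mL
magnesium chloride hexahydrate: 2.34 mmol/L × 203.3 g/mol × 2.561 L ÷ 1000 = 1.22 g
Tricine: 18.8 mmol/L × 179.17 g/mol × 2.561 L ÷ 1000 = 8.63 g
sodium succinate: 0.542 g per 100 mL × 2561 mL ÷ 100 = 13.88 g
sodium bicarbonate: C1V1 = C2V2 → 12.9 mM × 2561 mL ÷ 1000 mM = 33.04 mL

L-arginine 4.87 g; sodium succinate hexahydrate 8.99 g; glycerol 75.82 mL; magnesium chloride hexahydrate 1.22 g; Tricine 8.63 g; sodium succinate 13.88 g; sodium bicarbonate 33.04 mL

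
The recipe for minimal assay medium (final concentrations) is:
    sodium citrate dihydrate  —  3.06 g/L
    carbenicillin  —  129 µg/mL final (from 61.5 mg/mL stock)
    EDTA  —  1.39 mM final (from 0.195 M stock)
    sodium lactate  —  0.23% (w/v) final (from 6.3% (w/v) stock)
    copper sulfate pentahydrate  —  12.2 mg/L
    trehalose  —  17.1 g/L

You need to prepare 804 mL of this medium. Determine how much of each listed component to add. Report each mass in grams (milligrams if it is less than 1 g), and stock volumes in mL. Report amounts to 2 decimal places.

sodium citrate dihydrate 2.46 g; carbenicillin 1.69 mL; EDTA 5.73 mL; sodium lactate 29.35 mL; copper sulfate pentahydrate 9.81 mg; trehalose 13.75 g

Target volume = 804 mL = 0.804 L.
sodium citrate dihydrate: 3.06 g/L × 0.804 L = 2.46 g
carbenicillin: C1V1 = C2V2 → 129 µg/mL × 804 mL ÷ 61500 µg/mL = 1.69 mL
EDTA: C1V1 = C2V2 → 1.39 mM × 804 mL ÷ 195 mM = 5.73 mL
sodium lactate: V = C2·V2/C1 = 0.23% ÷ 6.3% × 804 mL = 29.35 mL
copper sulfate pentahydrate: 12.2 mg/L × 0.804 L = 9.81 mg
trehalose: 17.1 g/L × 0.804 L = 13.75 g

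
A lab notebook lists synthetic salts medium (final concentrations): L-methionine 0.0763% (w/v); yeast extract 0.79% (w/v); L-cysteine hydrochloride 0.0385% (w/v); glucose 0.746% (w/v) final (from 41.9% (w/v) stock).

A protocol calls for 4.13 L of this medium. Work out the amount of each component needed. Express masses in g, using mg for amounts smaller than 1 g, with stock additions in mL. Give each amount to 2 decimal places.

L-methionine 3.15 g; yeast extract 32.63 g; L-cysteine hydrochloride 1.59 g; glucose 73.53 mL

Working volume: 4.13 L.
L-methionine: 0.0763 g per 100 mL × 4130 mL ÷ 100 = 3.15 g
yeast extract: 0.79% w/v = 7.9 g/L → 7.9 × 4.13 L = 32.63 g
L-cysteine hydrochloride: 0.0385% w/v = 0.385 g/L → 0.385 × 4.13 L = 1.59 g
glucose: C1V1 = C2V2 → 0.746% ÷ 41.9% × 4130 mL = 73.53 mL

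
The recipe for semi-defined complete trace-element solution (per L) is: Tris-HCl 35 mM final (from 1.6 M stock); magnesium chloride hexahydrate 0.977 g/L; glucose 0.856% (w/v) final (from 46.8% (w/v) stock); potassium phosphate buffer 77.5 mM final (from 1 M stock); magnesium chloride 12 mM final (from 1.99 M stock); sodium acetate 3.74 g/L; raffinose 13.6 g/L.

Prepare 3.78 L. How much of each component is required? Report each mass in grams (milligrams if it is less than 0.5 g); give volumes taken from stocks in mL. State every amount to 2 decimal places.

Tris-HCl 82.69 mL; magnesium chloride hexahydrate 3.69 g; glucose 69.14 mL; potassium phosphate buffer 292.95 mL; magnesium chloride 22.79 mL; sodium acetate 14.14 g; raffinose 51.41 g

Scale factor relative to 1 L: 3.78.
Tris-HCl: C1V1 = C2V2 → 35 mM × 3780 mL ÷ 1600 mM = 82.69 mL
magnesium chloride hexahydrate: 0.977 g/L × 3.78 L = 3.69 g
glucose: C1V1 = C2V2 → 0.856% ÷ 46.8% × 3780 mL = 69.14 mL
potassium phosphate buffer: C1V1 = C2V2 → 77.5 mM × 3780 mL ÷ 1000 mM = 292.95 mL
magnesium chloride: V = C2·V2/C1 = 12 mM × 3780 mL ÷ 1990 mM = 22.79 mL
sodium acetate: 3.74 g/L × 3.78 L = 14.14 g
raffinose: 13.6 g/L × 3.78 L = 51.41 g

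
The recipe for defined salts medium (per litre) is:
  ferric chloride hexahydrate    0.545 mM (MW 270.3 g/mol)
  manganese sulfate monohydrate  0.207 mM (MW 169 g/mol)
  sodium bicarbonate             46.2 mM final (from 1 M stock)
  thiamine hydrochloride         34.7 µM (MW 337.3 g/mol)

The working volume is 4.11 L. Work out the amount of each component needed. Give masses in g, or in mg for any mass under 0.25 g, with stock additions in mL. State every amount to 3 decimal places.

Scale factor relative to 1 L: 4.11.
ferric chloride hexahydrate: 0.545 mmol/L × 270.3 g/mol × 4.11 L ÷ 1000 = 0.605 g
manganese sulfate monohydrate: 0.207 mmol/L × 169 mg/mmol × 4.11 L = 143.780 mg
sodium bicarbonate: dilute stock: 46.2 mM × 4110 mL ÷ 1000 mM = 189.882 mL
thiamine hydrochloride: 34.7 µmol/L × 337.3 g/mol × 4.11 L ÷ 1000 = 48.105 mg

ferric chloride hexahydrate 0.605 g; manganese sulfate monohydrate 143.780 mg; sodium bicarbonate 189.882 mL; thiamine hydrochloride 48.105 mg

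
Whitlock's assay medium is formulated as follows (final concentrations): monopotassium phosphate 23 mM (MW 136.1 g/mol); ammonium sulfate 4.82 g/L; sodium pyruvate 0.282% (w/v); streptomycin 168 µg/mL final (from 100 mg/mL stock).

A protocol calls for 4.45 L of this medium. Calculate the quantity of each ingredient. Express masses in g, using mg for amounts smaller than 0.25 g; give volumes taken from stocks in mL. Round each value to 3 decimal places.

monopotassium phosphate 13.930 g; ammonium sulfate 21.449 g; sodium pyruvate 12.549 g; streptomycin 7.476 mL

Scale factor relative to 1 L: 4.45.
monopotassium phosphate: 23 mmol/L × 136.1 g/mol × 4.45 L ÷ 1000 = 13.930 g
ammonium sulfate: 4.82 g/L × 4.45 L = 21.449 g
sodium pyruvate: 0.282 g per 100 mL × 4450 mL ÷ 100 = 12.549 g
streptomycin: V = C2·V2/C1 = 168 µg/mL × 4450 mL ÷ 100000 µg/mL = 7.476 mL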